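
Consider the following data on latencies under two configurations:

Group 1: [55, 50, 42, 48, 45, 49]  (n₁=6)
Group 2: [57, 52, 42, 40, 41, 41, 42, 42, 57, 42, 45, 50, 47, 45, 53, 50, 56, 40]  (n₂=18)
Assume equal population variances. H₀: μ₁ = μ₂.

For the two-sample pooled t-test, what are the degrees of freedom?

df = n₁ + n₂ − 2 = 6 + 18 − 2 = 22

degrees of freedom = 22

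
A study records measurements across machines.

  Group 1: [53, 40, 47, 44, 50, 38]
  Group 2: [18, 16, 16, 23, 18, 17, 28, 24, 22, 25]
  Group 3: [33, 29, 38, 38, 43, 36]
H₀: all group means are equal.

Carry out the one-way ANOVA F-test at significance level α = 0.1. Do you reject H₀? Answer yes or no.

reject H₀: yes

Group means [45.33, 20.70, 36.17], grand mean 31.636
SSB = Σnᵢ(x̄ᵢ−x̄)² = 2444.824; SSW = ΣΣ(x−x̄ᵢ)² = 444.267
MSB = 2444.824/2 = 1222.4121; MSW = 444.267/19 = 23.3825
F = MSB/MSW = 52.2790
df = (2, 19)
p-value (upper-tail) = 0.00000
At α=0.1: p < α → reject H₀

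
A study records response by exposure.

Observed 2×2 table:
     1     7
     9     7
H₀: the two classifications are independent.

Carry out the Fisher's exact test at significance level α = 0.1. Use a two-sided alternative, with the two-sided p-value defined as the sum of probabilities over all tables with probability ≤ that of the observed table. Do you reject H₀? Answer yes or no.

reject H₀: yes

Margins: r₁=8, r₂=16, c₁=10, c₂=14, n=24
p_obs = C(8,1)·C(16,9)/C(24,10); sum pmf over tables with pmf ≤ p_obs
p-value (two-sided) = 0.07908
At α=0.1: p < α → reject H₀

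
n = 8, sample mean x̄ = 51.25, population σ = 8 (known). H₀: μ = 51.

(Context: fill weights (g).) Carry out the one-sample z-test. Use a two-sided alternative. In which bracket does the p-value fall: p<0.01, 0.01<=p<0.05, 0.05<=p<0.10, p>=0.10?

SE = σ/√n = 8/√8 = 2.8284
z = (x̄−μ₀)/SE = (51.25−51)/2.8284 = 0.0884
p-value (two-sided) = 0.92957
→ bracket: p>=0.10

p-value bracket: p>=0.10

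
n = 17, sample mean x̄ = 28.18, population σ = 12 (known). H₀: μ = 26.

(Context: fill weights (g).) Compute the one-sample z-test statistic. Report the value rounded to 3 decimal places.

test statistic = 0.749

SE = σ/√n = 12/√17 = 2.9104
z = (x̄−μ₀)/SE = (28.18−26)/2.9104 = 0.7490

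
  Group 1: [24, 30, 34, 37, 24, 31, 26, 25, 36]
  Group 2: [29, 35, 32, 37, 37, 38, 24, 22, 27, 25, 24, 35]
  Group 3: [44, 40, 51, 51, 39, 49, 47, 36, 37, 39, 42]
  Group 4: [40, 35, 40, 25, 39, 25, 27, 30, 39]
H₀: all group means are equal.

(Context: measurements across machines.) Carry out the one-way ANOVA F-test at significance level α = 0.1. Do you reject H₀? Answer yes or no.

reject H₀: yes

Group means [29.67, 30.42, 43.18, 33.33], grand mean 34.317
SSB = Σnᵢ(x̄ᵢ−x̄)² = 1250.325; SSW = ΣΣ(x−x̄ᵢ)² = 1252.553
MSB = 1250.325/3 = 416.7750; MSW = 1252.553/37 = 33.8528
F = MSB/MSW = 12.3114
df = (3, 37)
p-value (upper-tail) = 0.00001
At α=0.1: p < α → reject H₀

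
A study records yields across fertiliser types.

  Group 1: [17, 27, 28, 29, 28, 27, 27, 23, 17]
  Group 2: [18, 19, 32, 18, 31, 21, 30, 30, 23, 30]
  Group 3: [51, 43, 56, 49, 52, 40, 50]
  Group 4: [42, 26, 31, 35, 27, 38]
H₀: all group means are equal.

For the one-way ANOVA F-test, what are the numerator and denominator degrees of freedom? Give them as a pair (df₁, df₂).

k = 4 groups, N = 32 total
df = (k−1, N−k) = (4−1, 32−4) = (3, 28)

degrees of freedom = [3, 28]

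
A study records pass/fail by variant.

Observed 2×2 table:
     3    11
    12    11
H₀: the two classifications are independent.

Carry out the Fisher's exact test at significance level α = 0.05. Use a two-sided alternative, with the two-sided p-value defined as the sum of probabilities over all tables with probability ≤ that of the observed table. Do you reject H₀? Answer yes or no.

Margins: r₁=14, r₂=23, c₁=15, c₂=22, n=37
p_obs = C(14,3)·C(23,12)/C(37,15); sum pmf over tables with pmf ≤ p_obs
p-value (two-sided) = 0.09049
At α=0.05: p ≥ α → fail to reject H₀

reject H₀: no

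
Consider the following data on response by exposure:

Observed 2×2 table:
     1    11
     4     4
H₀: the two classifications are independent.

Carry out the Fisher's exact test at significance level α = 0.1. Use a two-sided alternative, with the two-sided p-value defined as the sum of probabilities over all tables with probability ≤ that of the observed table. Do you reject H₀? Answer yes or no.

reject H₀: no

Margins: r₁=12, r₂=8, c₁=5, c₂=15, n=20
p_obs = C(12,1)·C(8,4)/C(20,5); sum pmf over tables with pmf ≤ p_obs
p-value (two-sided) = 0.10888
At α=0.1: p ≥ α → fail to reject H₀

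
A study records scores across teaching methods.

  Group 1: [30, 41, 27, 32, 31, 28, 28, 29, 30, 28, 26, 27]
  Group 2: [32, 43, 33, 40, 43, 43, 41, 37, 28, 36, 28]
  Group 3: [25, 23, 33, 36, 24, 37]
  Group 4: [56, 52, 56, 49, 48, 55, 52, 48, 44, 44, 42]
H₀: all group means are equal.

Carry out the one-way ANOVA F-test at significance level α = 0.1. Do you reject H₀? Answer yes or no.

reject H₀: yes

Group means [29.75, 36.73, 29.67, 49.64], grand mean 37.125
SSB = Σnᵢ(x̄ᵢ−x̄)² = 2710.064; SSW = ΣΣ(x−x̄ᵢ)² = 960.311
MSB = 2710.064/3 = 903.3548; MSW = 960.311/36 = 26.6753
F = MSB/MSW = 33.8648
df = (3, 36)
p-value (upper-tail) = 0.00000
At α=0.1: p < α → reject H₀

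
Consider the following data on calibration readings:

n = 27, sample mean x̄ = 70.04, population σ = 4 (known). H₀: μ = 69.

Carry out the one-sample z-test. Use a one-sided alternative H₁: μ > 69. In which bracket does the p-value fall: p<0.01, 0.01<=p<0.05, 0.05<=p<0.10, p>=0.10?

SE = σ/√n = 4/√27 = 0.7698
z = (x̄−μ₀)/SE = (70.04−69)/0.7698 = 1.3510
p-value (one-sided, H₁ greater) = 0.08835
→ bracket: 0.05<=p<0.10

p-value bracket: 0.05<=p<0.10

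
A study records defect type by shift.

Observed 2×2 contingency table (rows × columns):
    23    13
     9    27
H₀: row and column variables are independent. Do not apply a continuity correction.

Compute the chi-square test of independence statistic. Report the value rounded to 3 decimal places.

Row totals [36, 36], col totals [32, 40], n=72
χ² = (23−16.00)²/16.00 + (13−20.00)²/20.00 + (9−16.00)²/16.00 + (27−20.00)²/20.00 = 11.0250
df = 1

test statistic = 11.025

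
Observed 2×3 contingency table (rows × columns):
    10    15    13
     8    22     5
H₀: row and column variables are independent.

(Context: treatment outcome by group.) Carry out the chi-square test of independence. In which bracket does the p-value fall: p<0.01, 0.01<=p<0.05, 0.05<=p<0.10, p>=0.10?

p-value bracket: 0.05<=p<0.10

Row totals [38, 35], col totals [18, 37, 18], n=73
χ² = (10−9.37)²/9.37 + (15−19.26)²/19.26 + (13−9.37)²/9.37 + (8−8.63)²/8.63 + (22−17.74)²/17.74 + (5−8.63)²/8.63 = 4.9872
df = 2
p-value (upper-tail) = 0.08261
→ bracket: 0.05<=p<0.10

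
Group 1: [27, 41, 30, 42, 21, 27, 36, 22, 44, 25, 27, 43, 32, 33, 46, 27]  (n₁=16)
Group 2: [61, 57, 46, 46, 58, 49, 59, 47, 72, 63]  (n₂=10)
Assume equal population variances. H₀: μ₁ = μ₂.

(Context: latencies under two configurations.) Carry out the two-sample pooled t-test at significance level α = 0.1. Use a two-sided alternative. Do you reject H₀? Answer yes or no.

reject H₀: yes

x̄₁=32.688, s₁=8.268, n₁=16
x̄₂=55.800, s₂=8.651, n₂=10
s_p² = [15·8.268² + 9·8.651²]/24 = 70.7932
SE = √(s_p²·(1/16+1/10)) = 3.3917
t = (32.688−55.800)/3.3917 = -6.8143
df = 24
p-value (two-sided) = 0.00000
At α=0.1: p < α → reject H₀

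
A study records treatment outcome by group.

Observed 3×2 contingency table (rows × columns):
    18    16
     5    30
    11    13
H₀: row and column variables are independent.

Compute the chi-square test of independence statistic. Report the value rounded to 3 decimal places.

Row totals [34, 35, 24], col totals [34, 59], n=93
χ² = (18−12.43)²/12.43 + (16−21.57)²/21.57 + (5−12.80)²/12.80 + (30−22.20)²/22.20 + (11−8.77)²/8.77 + (13−15.23)²/15.23 = 12.3106
df = 2

test statistic = 12.311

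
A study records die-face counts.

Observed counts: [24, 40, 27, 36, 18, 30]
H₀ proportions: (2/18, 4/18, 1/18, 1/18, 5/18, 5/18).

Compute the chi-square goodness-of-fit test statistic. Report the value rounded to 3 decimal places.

n = 175; E_i = n·p_i = [19.44, 38.89, 9.72, 9.72, 48.61, 48.61]
χ² = (24−19.44)²/19.44 + (40−38.89)²/38.89 + (27−9.72)²/9.72 + (36−9.72)²/9.72 + (18−48.61)²/48.61 + (30−48.61)²/48.61 = 129.2309
df = 5

test statistic = 129.231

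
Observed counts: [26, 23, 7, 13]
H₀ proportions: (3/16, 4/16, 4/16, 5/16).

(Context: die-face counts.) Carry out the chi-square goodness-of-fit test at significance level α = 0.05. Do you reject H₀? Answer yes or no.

n = 69; E_i = n·p_i = [12.94, 17.25, 17.25, 21.56]
χ² = (26−12.94)²/12.94 + (23−17.25)²/17.25 + (7−17.25)²/17.25 + (13−21.56)²/21.56 = 24.5961
df = 3
p-value (upper-tail) = 0.00002
At α=0.05: p < α → reject H₀

reject H₀: yes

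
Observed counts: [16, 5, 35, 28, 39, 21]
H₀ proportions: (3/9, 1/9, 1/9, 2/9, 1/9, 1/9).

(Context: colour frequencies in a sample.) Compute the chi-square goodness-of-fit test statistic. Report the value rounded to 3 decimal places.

n = 144; E_i = n·p_i = [48.00, 16.00, 16.00, 32.00, 16.00, 16.00]
χ² = (16−48.00)²/48.00 + (5−16.00)²/16.00 + (35−16.00)²/16.00 + (28−32.00)²/32.00 + (39−16.00)²/16.00 + (21−16.00)²/16.00 = 86.5833
df = 5

test statistic = 86.583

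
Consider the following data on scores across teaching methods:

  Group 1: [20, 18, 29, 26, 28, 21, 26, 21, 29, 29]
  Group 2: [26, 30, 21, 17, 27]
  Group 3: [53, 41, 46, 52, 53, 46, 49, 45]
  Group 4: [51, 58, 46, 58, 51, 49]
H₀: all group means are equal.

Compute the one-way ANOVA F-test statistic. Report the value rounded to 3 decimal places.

test statistic = 74.956

Group means [24.70, 24.20, 48.12, 52.17], grand mean 36.759
SSB = Σnᵢ(x̄ᵢ−x̄)² = 4700.702; SSW = ΣΣ(x−x̄ᵢ)² = 522.608
MSB = 4700.702/3 = 1566.9007; MSW = 522.608/25 = 20.9043
F = MSB/MSW = 74.9558
df = (3, 25)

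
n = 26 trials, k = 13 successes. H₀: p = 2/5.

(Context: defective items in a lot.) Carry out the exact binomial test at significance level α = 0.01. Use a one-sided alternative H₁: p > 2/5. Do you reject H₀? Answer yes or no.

reject H₀: no

Exact binomial: n=26, k=13, p₀=2/5=0.4000
P(X≥13) from Σ C(n,i)·p₀^i·(1−p₀)^(n−i)
p-value (one-sided, H₁ greater) = 0.19935
At α=0.01: p ≥ α → fail to reject H₀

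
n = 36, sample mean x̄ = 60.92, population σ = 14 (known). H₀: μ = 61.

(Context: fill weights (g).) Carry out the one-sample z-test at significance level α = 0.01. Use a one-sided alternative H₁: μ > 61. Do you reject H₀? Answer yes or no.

SE = σ/√n = 14/√36 = 2.3333
z = (x̄−μ₀)/SE = (60.92−61)/2.3333 = -0.0343
p-value (one-sided, H₁ greater) = 0.51368
At α=0.01: p ≥ α → fail to reject H₀

reject H₀: no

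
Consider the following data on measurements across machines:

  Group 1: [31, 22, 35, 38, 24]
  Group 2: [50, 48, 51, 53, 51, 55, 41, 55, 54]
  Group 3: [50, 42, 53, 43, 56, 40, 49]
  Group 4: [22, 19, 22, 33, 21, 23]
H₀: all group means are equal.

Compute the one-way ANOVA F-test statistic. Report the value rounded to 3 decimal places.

Group means [30.00, 50.89, 47.57, 23.33], grand mean 40.037
SSB = Σnᵢ(x̄ᵢ−x̄)² = 3635.026; SSW = ΣΣ(x−x̄ᵢ)² = 683.937
MSB = 3635.026/3 = 1211.6755; MSW = 683.937/23 = 29.7364
F = MSB/MSW = 40.7473
df = (3, 23)

test statistic = 40.747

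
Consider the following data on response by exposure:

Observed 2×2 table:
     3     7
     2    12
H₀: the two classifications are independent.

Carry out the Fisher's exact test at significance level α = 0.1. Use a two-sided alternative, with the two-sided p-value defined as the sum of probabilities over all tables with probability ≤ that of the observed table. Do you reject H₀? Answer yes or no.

Margins: r₁=10, r₂=14, c₁=5, c₂=19, n=24
p_obs = C(10,3)·C(14,2)/C(24,5); sum pmf over tables with pmf ≤ p_obs
p-value (two-sided) = 0.61462
At α=0.1: p ≥ α → fail to reject H₀

reject H₀: no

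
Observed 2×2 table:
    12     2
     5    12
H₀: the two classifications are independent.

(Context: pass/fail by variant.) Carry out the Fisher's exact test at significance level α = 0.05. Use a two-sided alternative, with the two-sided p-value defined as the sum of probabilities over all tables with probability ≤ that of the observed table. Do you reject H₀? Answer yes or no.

Margins: r₁=14, r₂=17, c₁=17, c₂=14, n=31
p_obs = C(14,12)·C(17,5)/C(31,17); sum pmf over tables with pmf ≤ p_obs
p-value (two-sided) = 0.00323
At α=0.05: p < α → reject H₀

reject H₀: yes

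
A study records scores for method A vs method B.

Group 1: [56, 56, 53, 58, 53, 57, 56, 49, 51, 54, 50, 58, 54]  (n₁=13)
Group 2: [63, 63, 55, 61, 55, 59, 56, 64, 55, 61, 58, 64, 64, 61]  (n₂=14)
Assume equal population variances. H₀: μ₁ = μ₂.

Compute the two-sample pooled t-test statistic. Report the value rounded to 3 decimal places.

test statistic = -4.508

x̄₁=54.231, s₁=2.948, n₁=13
x̄₂=59.929, s₂=3.562, n₂=14
s_p² = [12·2.948² + 13·3.562²]/25 = 10.7695
SE = √(s_p²·(1/13+1/14)) = 1.2640
t = (54.231−59.929)/1.2640 = -4.5078
df = 25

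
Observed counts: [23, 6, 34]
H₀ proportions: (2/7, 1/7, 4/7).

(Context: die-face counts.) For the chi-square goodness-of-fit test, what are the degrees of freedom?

df = k − 1 = 3 − 1 = 2

degrees of freedom = 2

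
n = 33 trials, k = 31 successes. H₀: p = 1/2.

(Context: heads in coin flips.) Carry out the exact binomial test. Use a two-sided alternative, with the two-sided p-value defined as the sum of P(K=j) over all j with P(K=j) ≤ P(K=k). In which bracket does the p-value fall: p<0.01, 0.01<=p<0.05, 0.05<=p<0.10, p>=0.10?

p-value bracket: p<0.01

Exact binomial: n=33, k=31, p₀=1/2=0.5000
P(X=j) = C(n,j)·p₀^j·(1−p₀)^(n−j); p = Σ P(X=j) over j with P(X=j) ≤ P(X=31)
p-value (two-sided) = 0.00000
→ bracket: p<0.01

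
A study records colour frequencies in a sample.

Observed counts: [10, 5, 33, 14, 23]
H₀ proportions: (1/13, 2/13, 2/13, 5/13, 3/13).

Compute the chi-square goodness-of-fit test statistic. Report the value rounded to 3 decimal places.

n = 85; E_i = n·p_i = [6.54, 13.08, 13.08, 32.69, 19.62]
χ² = (10−6.54)²/6.54 + (5−13.08)²/13.08 + (33−13.08)²/13.08 + (14−32.69)²/32.69 + (23−19.62)²/19.62 = 48.4463
df = 4

test statistic = 48.446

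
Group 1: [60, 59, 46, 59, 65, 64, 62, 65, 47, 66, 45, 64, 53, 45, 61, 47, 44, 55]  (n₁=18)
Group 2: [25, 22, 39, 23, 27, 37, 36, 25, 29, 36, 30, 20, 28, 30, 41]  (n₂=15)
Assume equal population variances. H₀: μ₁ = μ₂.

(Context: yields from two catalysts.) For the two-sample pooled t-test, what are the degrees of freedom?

degrees of freedom = 31

df = n₁ + n₂ − 2 = 18 + 15 − 2 = 31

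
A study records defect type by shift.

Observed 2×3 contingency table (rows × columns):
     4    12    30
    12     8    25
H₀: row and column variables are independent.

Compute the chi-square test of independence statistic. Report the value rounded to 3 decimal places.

test statistic = 5.244

Row totals [46, 45], col totals [16, 20, 55], n=91
χ² = (4−8.09)²/8.09 + (12−10.11)²/10.11 + (30−27.80)²/27.80 + (12−7.91)²/7.91 + (8−9.89)²/9.89 + (25−27.20)²/27.20 = 5.2442
df = 2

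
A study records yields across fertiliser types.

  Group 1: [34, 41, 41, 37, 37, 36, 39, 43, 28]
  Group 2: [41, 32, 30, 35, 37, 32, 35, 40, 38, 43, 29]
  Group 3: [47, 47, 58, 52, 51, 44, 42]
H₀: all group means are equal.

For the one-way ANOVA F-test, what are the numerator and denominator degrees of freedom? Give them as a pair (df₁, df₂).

degrees of freedom = [2, 24]

k = 3 groups, N = 27 total
df = (k−1, N−k) = (3−1, 27−3) = (2, 24)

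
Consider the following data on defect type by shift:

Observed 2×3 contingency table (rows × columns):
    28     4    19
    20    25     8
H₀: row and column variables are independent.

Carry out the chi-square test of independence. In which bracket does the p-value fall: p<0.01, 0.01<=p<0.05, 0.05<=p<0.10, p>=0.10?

Row totals [51, 53], col totals [48, 29, 27], n=104
χ² = (28−23.54)²/23.54 + (4−14.22)²/14.22 + (19−13.24)²/13.24 + (20−24.46)²/24.46 + (25−14.78)²/14.78 + (8−13.76)²/13.76 = 20.9910
df = 2
p-value (upper-tail) = 0.00003
→ bracket: p<0.01

p-value bracket: p<0.01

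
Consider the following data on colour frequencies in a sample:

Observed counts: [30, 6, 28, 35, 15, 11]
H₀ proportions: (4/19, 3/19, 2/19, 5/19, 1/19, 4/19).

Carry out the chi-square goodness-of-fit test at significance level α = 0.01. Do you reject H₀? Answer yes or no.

reject H₀: yes

n = 125; E_i = n·p_i = [26.32, 19.74, 13.16, 32.89, 6.58, 26.32]
χ² = (30−26.32)²/26.32 + (6−19.74)²/19.74 + (28−13.16)²/13.16 + (35−32.89)²/32.89 + (15−6.58)²/6.58 + (11−26.32)²/26.32 = 46.6460
df = 5
p-value (upper-tail) = 0.00000
At α=0.01: p < α → reject H₀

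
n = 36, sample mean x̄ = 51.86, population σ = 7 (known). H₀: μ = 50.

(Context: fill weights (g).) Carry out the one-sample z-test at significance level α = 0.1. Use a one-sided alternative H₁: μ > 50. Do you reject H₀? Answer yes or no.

reject H₀: yes

SE = σ/√n = 7/√36 = 1.1667
z = (x̄−μ₀)/SE = (51.86−50)/1.1667 = 1.5943
p-value (one-sided, H₁ greater) = 0.05544
At α=0.1: p < α → reject H₀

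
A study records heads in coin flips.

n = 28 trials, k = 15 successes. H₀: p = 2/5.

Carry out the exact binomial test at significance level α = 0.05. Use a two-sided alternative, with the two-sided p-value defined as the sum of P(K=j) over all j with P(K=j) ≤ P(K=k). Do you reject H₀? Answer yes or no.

Exact binomial: n=28, k=15, p₀=2/5=0.4000
P(X=j) = C(n,j)·p₀^j·(1−p₀)^(n−j); p = Σ P(X=j) over j with P(X=j) ≤ P(X=15)
p-value (two-sided) = 0.17647
At α=0.05: p ≥ α → fail to reject H₀

reject H₀: no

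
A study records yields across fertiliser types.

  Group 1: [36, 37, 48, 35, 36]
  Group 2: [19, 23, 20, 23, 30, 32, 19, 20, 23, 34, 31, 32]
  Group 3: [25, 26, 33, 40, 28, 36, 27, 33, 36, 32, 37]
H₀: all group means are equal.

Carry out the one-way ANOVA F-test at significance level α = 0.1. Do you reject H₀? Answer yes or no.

Group means [38.40, 25.50, 32.09], grand mean 30.393
SSB = Σnᵢ(x̄ᵢ−x̄)² = 639.569; SSW = ΣΣ(x−x̄ᵢ)² = 737.109
MSB = 639.569/2 = 319.7847; MSW = 737.109/25 = 29.4844
F = MSB/MSW = 10.8459
df = (2, 25)
p-value (upper-tail) = 0.00041
At α=0.1: p < α → reject H₀

reject H₀: yes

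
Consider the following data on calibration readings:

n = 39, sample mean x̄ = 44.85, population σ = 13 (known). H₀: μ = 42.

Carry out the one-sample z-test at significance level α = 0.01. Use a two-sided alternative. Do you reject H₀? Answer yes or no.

SE = σ/√n = 13/√39 = 2.0817
z = (x̄−μ₀)/SE = (44.85−42)/2.0817 = 1.3691
p-value (two-sided) = 0.17097
At α=0.01: p ≥ α → fail to reject H₀

reject H₀: no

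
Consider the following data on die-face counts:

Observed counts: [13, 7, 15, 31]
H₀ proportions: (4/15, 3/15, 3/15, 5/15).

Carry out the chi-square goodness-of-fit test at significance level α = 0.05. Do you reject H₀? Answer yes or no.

reject H₀: yes

n = 66; E_i = n·p_i = [17.60, 13.20, 13.20, 22.00]
χ² = (13−17.60)²/17.60 + (7−13.20)²/13.20 + (15−13.20)²/13.20 + (31−22.00)²/22.00 = 8.0417
df = 3
p-value (upper-tail) = 0.04516
At α=0.05: p < α → reject H₀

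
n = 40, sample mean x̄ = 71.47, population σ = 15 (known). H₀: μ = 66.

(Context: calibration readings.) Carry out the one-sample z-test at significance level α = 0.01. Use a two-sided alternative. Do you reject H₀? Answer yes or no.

reject H₀: no

SE = σ/√n = 15/√40 = 2.3717
z = (x̄−μ₀)/SE = (71.47−66)/2.3717 = 2.3064
p-value (two-sided) = 0.02109
At α=0.01: p ≥ α → fail to reject H₀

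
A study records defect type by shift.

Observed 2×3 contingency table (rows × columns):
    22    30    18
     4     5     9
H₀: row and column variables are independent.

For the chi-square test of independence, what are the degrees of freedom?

degrees of freedom = 2

df = (r−1)(c−1) = (2−1)·(3−1) = 2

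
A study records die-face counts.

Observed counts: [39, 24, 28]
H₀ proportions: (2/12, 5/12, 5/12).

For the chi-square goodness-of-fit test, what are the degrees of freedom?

degrees of freedom = 2

df = k − 1 = 3 − 1 = 2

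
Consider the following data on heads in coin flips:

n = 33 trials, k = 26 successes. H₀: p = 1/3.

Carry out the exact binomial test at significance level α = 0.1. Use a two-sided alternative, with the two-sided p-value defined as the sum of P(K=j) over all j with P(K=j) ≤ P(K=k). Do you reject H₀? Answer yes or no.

Exact binomial: n=33, k=26, p₀=1/3=0.3333
P(X=j) = C(n,j)·p₀^j·(1−p₀)^(n−j); p = Σ P(X=j) over j with P(X=j) ≤ P(X=26)
p-value (two-sided) = 0.00000
At α=0.1: p < α → reject H₀

reject H₀: yes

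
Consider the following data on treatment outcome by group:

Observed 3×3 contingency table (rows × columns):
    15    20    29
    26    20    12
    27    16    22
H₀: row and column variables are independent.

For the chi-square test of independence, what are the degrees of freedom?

df = (r−1)(c−1) = (3−1)·(3−1) = 4

degrees of freedom = 4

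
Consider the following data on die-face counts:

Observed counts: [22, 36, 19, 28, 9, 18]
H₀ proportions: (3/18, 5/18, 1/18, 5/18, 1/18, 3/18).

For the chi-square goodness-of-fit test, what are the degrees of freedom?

degrees of freedom = 5

df = k − 1 = 6 − 1 = 5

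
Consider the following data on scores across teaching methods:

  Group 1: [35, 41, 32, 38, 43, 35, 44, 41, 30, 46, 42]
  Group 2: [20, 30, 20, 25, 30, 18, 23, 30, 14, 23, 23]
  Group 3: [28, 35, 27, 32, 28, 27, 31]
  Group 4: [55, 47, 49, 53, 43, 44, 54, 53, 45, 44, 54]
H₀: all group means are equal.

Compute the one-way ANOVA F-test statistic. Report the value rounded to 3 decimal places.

Group means [38.82, 23.27, 29.71, 49.18], grand mean 35.800
SSB = Σnᵢ(x̄ᵢ−x̄)² = 4055.517; SSW = ΣΣ(x−x̄ᵢ)² = 822.883
MSB = 4055.517/3 = 1351.8390; MSW = 822.883/36 = 22.8579
F = MSB/MSW = 59.1411
df = (3, 36)

test statistic = 59.141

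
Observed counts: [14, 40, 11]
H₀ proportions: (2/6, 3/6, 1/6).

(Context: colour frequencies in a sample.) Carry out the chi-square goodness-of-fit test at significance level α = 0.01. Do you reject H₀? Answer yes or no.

reject H₀: no

n = 65; E_i = n·p_i = [21.67, 32.50, 10.83]
χ² = (14−21.67)²/21.67 + (40−32.50)²/32.50 + (11−10.83)²/10.83 = 4.4462
df = 2
p-value (upper-tail) = 0.10828
At α=0.01: p ≥ α → fail to reject H₀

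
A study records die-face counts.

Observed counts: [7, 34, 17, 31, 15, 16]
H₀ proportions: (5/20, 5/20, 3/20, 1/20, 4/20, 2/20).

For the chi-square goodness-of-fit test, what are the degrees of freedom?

df = k − 1 = 6 − 1 = 5

degrees of freedom = 5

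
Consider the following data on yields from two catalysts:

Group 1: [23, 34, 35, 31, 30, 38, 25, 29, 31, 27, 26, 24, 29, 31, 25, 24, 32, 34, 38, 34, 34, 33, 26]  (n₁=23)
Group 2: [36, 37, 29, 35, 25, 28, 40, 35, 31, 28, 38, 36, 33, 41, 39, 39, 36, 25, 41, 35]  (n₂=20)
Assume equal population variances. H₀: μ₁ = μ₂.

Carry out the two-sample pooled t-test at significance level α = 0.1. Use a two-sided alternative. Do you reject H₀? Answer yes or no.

reject H₀: yes

x̄₁=30.130, s₁=4.506, n₁=23
x̄₂=34.350, s₂=5.081, n₂=20
s_p² = [22·4.506² + 19·5.081²]/41 = 22.8575
SE = √(s_p²·(1/23+1/20)) = 1.4617
t = (30.130−34.350)/1.4617 = -2.8867
df = 41
p-value (two-sided) = 0.00619
At α=0.1: p < α → reject H₀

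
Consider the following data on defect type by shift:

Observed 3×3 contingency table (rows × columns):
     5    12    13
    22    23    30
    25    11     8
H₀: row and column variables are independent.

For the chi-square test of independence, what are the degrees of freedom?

degrees of freedom = 4

df = (r−1)(c−1) = (3−1)·(3−1) = 4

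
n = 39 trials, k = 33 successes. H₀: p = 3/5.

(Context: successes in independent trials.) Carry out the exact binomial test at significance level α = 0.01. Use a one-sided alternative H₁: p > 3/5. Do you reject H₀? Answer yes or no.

reject H₀: yes

Exact binomial: n=39, k=33, p₀=3/5=0.6000
P(X≥33) from Σ C(n,i)·p₀^i·(1−p₀)^(n−i)
p-value (one-sided, H₁ greater) = 0.00085
At α=0.01: p < α → reject H₀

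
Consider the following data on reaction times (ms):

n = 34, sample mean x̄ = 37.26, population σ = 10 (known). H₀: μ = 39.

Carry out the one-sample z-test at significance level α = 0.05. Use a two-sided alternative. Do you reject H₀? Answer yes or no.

reject H₀: no

SE = σ/√n = 10/√34 = 1.7150
z = (x̄−μ₀)/SE = (37.26−39)/1.7150 = -1.0146
p-value (two-sided) = 0.31030
At α=0.05: p ≥ α → fail to reject H₀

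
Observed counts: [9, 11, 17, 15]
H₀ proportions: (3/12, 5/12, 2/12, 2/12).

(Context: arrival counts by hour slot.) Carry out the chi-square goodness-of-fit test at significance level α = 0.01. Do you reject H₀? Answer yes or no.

reject H₀: yes

n = 52; E_i = n·p_i = [13.00, 21.67, 8.67, 8.67]
χ² = (9−13.00)²/13.00 + (11−21.67)²/21.67 + (17−8.67)²/8.67 + (15−8.67)²/8.67 = 19.1231
df = 3
p-value (upper-tail) = 0.00026
At α=0.01: p < α → reject H₀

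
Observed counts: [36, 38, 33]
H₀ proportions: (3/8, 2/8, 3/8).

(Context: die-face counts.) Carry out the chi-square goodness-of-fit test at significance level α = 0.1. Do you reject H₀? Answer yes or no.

n = 107; E_i = n·p_i = [40.12, 26.75, 40.12]
χ² = (36−40.12)²/40.12 + (38−26.75)²/26.75 + (33−40.12)²/40.12 = 6.4206
df = 2
p-value (upper-tail) = 0.04035
At α=0.1: p < α → reject H₀

reject H₀: yes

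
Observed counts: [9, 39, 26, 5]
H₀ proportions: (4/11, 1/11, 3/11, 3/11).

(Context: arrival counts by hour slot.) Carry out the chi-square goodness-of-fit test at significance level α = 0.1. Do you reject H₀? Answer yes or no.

n = 79; E_i = n·p_i = [28.73, 7.18, 21.55, 21.55]
χ² = (9−28.73)²/28.73 + (39−7.18)²/7.18 + (26−21.55)²/21.55 + (5−21.55)²/21.55 = 168.1403
df = 3
p-value (upper-tail) = 0.00000
At α=0.1: p < α → reject H₀

reject H₀: yes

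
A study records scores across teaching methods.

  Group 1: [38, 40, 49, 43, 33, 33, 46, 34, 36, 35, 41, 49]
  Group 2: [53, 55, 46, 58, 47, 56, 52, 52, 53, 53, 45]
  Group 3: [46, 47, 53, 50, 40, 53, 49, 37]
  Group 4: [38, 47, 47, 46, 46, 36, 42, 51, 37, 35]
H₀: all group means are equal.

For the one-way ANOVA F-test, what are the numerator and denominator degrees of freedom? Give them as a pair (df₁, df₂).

degrees of freedom = [3, 37]

k = 4 groups, N = 41 total
df = (k−1, N−k) = (4−1, 41−4) = (3, 37)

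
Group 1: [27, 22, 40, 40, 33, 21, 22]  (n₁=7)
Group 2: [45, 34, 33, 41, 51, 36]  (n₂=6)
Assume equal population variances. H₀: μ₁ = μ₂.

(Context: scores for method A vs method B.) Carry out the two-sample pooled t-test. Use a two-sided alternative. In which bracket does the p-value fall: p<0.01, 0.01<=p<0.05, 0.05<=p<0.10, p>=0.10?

p-value bracket: 0.01<=p<0.05

x̄₁=29.286, s₁=8.401, n₁=7
x̄₂=40.000, s₂=7.043, n₂=6
s_p² = [6·8.401² + 5·7.043²]/11 = 61.0390
SE = √(s_p²·(1/7+1/6)) = 4.3466
t = (29.286−40.000)/4.3466 = -2.4650
df = 11
p-value (two-sided) = 0.03140
→ bracket: 0.01<=p<0.05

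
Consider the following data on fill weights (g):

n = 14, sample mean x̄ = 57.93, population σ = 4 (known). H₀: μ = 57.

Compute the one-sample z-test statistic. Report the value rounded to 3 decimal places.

SE = σ/√n = 4/√14 = 1.0690
z = (x̄−μ₀)/SE = (57.93−57)/1.0690 = 0.8699

test statistic = 0.870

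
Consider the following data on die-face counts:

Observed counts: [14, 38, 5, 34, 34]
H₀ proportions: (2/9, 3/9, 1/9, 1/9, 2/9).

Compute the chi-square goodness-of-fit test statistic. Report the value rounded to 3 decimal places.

n = 125; E_i = n·p_i = [27.78, 41.67, 13.89, 13.89, 27.78]
χ² = (14−27.78)²/27.78 + (38−41.67)²/41.67 + (5−13.89)²/13.89 + (34−13.89)²/13.89 + (34−27.78)²/27.78 = 43.3600
df = 4

test statistic = 43.360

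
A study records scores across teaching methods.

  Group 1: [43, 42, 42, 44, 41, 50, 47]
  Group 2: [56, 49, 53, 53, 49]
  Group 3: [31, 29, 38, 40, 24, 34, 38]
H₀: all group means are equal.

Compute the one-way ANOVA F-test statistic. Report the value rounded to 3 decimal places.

test statistic = 28.003

Group means [44.14, 52.00, 33.43], grand mean 42.263
SSB = Σnᵢ(x̄ᵢ−x̄)² = 1045.113; SSW = ΣΣ(x−x̄ᵢ)² = 298.571
MSB = 1045.113/2 = 522.5564; MSW = 298.571/16 = 18.6607
F = MSB/MSW = 28.0030
df = (2, 16)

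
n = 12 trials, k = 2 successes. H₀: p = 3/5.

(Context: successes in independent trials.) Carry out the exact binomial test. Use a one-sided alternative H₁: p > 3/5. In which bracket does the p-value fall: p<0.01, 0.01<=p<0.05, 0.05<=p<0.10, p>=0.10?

Exact binomial: n=12, k=2, p₀=3/5=0.6000
P(X≥2) from Σ C(n,i)·p₀^i·(1−p₀)^(n−i)
p-value (one-sided, H₁ greater) = 0.99968
→ bracket: p>=0.10

p-value bracket: p>=0.10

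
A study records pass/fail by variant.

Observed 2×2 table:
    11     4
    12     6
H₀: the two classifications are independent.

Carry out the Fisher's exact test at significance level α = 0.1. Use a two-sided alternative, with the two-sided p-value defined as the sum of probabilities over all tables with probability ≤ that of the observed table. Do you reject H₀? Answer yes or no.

reject H₀: no

Margins: r₁=15, r₂=18, c₁=23, c₂=10, n=33
p_obs = C(15,11)·C(18,12)/C(33,23); sum pmf over tables with pmf ≤ p_obs
p-value (two-sided) = 0.72202
At α=0.1: p ≥ α → fail to reject H₀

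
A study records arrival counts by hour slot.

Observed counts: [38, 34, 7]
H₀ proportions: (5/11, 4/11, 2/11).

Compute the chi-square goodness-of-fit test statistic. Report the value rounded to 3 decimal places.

n = 79; E_i = n·p_i = [35.91, 28.73, 14.36]
χ² = (38−35.91)²/35.91 + (34−28.73)²/28.73 + (7−14.36)²/14.36 = 4.8646
df = 2

test statistic = 4.865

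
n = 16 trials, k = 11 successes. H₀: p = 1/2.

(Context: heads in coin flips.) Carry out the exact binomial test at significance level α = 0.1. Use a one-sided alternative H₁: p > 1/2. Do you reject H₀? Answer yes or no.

Exact binomial: n=16, k=11, p₀=1/2=0.5000
P(X≥11) from Σ C(n,i)·p₀^i·(1−p₀)^(n−i)
p-value (one-sided, H₁ greater) = 0.10506
At α=0.1: p ≥ α → fail to reject H₀

reject H₀: no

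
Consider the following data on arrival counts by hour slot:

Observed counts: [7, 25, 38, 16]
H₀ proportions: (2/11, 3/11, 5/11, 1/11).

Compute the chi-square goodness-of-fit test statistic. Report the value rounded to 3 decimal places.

test statistic = 13.465

n = 86; E_i = n·p_i = [15.64, 23.45, 39.09, 7.82]
χ² = (7−15.64)²/15.64 + (25−23.45)²/23.45 + (38−39.09)²/39.09 + (16−7.82)²/7.82 = 13.4647
df = 3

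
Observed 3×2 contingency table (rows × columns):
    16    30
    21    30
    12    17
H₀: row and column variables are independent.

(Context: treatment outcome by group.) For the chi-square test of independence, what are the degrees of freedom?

degrees of freedom = 2

df = (r−1)(c−1) = (3−1)·(2−1) = 2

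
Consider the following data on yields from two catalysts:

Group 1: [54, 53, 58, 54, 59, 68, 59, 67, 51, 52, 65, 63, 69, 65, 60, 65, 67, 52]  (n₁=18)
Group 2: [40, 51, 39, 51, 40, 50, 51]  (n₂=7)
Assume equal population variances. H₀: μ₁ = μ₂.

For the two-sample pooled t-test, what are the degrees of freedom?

df = n₁ + n₂ − 2 = 18 + 7 − 2 = 23

degrees of freedom = 23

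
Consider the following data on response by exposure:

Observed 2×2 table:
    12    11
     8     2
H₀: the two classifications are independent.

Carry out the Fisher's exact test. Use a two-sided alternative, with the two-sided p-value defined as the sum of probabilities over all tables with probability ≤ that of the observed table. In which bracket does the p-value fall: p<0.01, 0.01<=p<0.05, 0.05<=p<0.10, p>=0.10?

Margins: r₁=23, r₂=10, c₁=20, c₂=13, n=33
p_obs = C(23,12)·C(10,8)/C(33,20); sum pmf over tables with pmf ≤ p_obs
p-value (two-sided) = 0.24549
→ bracket: p>=0.10

p-value bracket: p>=0.10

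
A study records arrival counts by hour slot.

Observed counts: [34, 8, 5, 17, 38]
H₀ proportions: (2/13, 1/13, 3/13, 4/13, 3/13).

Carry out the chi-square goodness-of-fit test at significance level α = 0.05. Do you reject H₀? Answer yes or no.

n = 102; E_i = n·p_i = [15.69, 7.85, 23.54, 31.38, 23.54]
χ² = (34−15.69)²/15.69 + (8−7.85)²/7.85 + (5−23.54)²/23.54 + (17−31.38)²/31.38 + (38−23.54)²/23.54 = 51.4404
df = 4
p-value (upper-tail) = 0.00000
At α=0.05: p < α → reject H₀

reject H₀: yes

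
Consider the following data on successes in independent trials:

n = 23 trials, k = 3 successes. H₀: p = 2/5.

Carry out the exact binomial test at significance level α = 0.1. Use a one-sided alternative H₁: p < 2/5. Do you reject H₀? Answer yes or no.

reject H₀: yes

Exact binomial: n=23, k=3, p₀=2/5=0.4000
P(X≤3) from Σ C(n,i)·p₀^i·(1−p₀)^(n−i)
p-value (one-sided, H₁ less) = 0.00516
At α=0.1: p < α → reject H₀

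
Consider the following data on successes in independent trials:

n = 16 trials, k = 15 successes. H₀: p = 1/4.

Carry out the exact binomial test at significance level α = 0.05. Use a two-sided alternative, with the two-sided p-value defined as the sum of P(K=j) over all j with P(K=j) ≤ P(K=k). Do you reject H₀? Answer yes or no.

reject H₀: yes

Exact binomial: n=16, k=15, p₀=1/4=0.2500
P(X=j) = C(n,j)·p₀^j·(1−p₀)^(n−j); p = Σ P(X=j) over j with P(X=j) ≤ P(X=15)
p-value (two-sided) = 0.00000
At α=0.05: p < α → reject H₀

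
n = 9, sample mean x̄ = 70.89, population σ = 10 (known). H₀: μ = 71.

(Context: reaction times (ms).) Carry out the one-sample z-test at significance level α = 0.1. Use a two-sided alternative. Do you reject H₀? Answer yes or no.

SE = σ/√n = 10/√9 = 3.3333
z = (x̄−μ₀)/SE = (70.89−71)/3.3333 = -0.0330
p-value (two-sided) = 0.97367
At α=0.1: p ≥ α → fail to reject H₀

reject H₀: no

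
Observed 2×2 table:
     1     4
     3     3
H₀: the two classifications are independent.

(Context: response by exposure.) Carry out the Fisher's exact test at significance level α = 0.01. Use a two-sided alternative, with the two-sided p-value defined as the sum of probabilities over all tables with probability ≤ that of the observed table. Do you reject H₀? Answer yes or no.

reject H₀: no

Margins: r₁=5, r₂=6, c₁=4, c₂=7, n=11
p_obs = C(5,1)·C(6,3)/C(11,4); sum pmf over tables with pmf ≤ p_obs
p-value (two-sided) = 0.54545
At α=0.01: p ≥ α → fail to reject H₀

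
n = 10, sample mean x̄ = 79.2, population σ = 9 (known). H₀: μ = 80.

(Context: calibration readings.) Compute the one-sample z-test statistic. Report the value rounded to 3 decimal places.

SE = σ/√n = 9/√10 = 2.8460
z = (x̄−μ₀)/SE = (79.2−80)/2.8460 = -0.2811

test statistic = -0.281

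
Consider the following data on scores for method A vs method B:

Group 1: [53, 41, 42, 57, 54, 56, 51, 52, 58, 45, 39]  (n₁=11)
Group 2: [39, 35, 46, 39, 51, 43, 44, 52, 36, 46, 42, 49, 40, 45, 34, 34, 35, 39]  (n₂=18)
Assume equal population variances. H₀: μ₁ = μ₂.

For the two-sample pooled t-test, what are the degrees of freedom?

degrees of freedom = 27

df = n₁ + n₂ − 2 = 11 + 18 − 2 = 27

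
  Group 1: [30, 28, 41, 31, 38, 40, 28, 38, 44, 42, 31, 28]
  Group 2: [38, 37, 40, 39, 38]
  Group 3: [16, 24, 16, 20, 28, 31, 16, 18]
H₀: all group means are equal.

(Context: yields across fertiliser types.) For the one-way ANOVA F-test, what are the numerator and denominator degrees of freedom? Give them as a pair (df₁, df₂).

k = 3 groups, N = 25 total
df = (k−1, N−k) = (3−1, 25−3) = (2, 22)

degrees of freedom = [2, 22]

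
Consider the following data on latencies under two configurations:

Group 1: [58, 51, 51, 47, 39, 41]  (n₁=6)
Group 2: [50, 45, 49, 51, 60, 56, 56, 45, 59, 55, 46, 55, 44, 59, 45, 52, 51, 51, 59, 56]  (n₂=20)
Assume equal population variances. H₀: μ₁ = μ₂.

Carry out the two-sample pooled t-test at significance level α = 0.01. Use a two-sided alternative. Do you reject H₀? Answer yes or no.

x̄₁=47.833, s₁=7.055, n₁=6
x̄₂=52.200, s₂=5.327, n₂=20
s_p² = [5·7.055² + 19·5.327²]/24 = 32.8347
SE = √(s_p²·(1/6+1/20)) = 2.6672
t = (47.833−52.200)/2.6672 = -1.6371
df = 24
p-value (two-sided) = 0.11465
At α=0.01: p ≥ α → fail to reject H₀

reject H₀: no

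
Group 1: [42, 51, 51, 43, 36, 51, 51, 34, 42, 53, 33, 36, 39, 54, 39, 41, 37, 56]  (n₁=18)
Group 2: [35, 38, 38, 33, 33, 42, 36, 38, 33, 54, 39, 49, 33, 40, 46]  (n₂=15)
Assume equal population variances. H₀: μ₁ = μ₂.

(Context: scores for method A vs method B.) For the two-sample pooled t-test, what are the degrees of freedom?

degrees of freedom = 31

df = n₁ + n₂ − 2 = 18 + 15 − 2 = 31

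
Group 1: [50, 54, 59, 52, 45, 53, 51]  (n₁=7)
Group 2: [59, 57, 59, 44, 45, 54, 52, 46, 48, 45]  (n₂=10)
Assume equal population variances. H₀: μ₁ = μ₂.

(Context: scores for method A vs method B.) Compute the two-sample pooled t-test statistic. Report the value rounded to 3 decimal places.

test statistic = 0.414

x̄₁=52.000, s₁=4.243, n₁=7
x̄₂=50.900, s₂=6.045, n₂=10
s_p² = [6·4.243² + 9·6.045²]/15 = 29.1267
SE = √(s_p²·(1/7+1/10)) = 2.6596
t = (52.000−50.900)/2.6596 = 0.4136
df = 15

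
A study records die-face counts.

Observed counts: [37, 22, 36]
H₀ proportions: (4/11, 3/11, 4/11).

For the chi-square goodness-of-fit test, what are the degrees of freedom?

df = k − 1 = 3 − 1 = 2

degrees of freedom = 2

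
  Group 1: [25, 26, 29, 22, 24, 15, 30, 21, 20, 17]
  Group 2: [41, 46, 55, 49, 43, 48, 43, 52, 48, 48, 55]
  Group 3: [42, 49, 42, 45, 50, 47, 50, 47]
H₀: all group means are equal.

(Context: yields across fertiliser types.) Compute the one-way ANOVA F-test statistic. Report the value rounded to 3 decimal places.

Group means [22.90, 48.00, 46.50], grand mean 38.931
SSB = Σnᵢ(x̄ᵢ−x̄)² = 3932.962; SSW = ΣΣ(x−x̄ᵢ)² = 504.900
MSB = 3932.962/2 = 1966.4810; MSW = 504.900/26 = 19.4192
F = MSB/MSW = 101.2646
df = (2, 26)

test statistic = 101.265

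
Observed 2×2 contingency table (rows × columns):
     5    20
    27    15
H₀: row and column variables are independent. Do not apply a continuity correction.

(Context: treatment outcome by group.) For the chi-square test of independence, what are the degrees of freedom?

df = (r−1)(c−1) = (2−1)·(2−1) = 1

degrees of freedom = 1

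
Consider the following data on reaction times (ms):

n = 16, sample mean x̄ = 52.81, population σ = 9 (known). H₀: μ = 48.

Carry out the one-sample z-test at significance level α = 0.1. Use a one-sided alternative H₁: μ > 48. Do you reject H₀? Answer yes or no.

SE = σ/√n = 9/√16 = 2.2500
z = (x̄−μ₀)/SE = (52.81−48)/2.2500 = 2.1378
p-value (one-sided, H₁ greater) = 0.01627
At α=0.1: p < α → reject H₀

reject H₀: yes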